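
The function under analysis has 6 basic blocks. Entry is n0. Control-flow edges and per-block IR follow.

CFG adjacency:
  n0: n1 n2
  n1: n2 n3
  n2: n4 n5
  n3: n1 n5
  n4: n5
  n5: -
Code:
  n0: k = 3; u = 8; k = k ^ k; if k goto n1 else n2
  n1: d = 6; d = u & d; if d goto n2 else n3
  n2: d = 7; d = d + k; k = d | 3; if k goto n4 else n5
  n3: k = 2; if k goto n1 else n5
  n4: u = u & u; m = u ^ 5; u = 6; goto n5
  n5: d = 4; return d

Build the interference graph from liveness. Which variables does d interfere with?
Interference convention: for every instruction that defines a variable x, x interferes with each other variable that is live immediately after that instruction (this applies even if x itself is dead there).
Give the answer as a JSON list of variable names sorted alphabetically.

Block summaries:
  n0 def {k,u} use ∅
  n1 def {d} use {u}
  n2 def {d,k} use {k}
  n3 def {k} use ∅
  n4 def {m,u} use {u}
  n5 def {d} use ∅

Live sets:
  n0: in=∅ out={k,u}
  n1: in={k,u} out={k,u}
  n2: in={k,u} out={u}
  n3: in={u} out={k,u}
  n4: in={u} out=∅
  n5: in=∅ out=∅

Interfere edges:
  d: {k,u}
  k: {d,u}
  m: ∅
  u: {d,k}

N(d) = ["k", "u"]

Answer: ["k", "u"]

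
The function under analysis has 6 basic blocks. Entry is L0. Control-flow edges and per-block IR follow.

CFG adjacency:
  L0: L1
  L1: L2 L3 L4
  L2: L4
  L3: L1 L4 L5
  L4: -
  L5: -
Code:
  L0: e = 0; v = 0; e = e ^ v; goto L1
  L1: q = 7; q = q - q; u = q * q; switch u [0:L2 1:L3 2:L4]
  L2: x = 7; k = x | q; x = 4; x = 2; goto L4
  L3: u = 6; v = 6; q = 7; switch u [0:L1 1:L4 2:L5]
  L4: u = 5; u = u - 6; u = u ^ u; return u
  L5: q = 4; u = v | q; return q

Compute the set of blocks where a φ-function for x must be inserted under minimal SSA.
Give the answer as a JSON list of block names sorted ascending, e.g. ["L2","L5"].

idom tree: L1←L0 L2←L1 L3←L1 L4←L1 L5←L3
Join-block Dom:
  L1: preds {L0,L3}: {L0} ∩ {L0,L1,L3} = {L0}; idom=L0
  L4: preds {L1,L2,L3}: {L0,L1} ∩ {L0,L1,L2} ∩ {L0,L1,L3} = {L0,L1}; idom=L1

DF derivation:
  L1←L0: walk · to L0
  L1←L3: walk L3→L1 to L0
  L4←L1: walk · to L1
  L4←L2: walk L2 to L1
  L4←L3: walk L3 to L1
  DF(L0)=∅
  DF(L1)={L1}
  DF(L2)={L4}
  DF(L3)={L1,L4}
  DF(L4)=∅
  DF(L5)=∅

φ for x: defs {L2}
  DF⁺ = {L4}

Answer: ["L4"]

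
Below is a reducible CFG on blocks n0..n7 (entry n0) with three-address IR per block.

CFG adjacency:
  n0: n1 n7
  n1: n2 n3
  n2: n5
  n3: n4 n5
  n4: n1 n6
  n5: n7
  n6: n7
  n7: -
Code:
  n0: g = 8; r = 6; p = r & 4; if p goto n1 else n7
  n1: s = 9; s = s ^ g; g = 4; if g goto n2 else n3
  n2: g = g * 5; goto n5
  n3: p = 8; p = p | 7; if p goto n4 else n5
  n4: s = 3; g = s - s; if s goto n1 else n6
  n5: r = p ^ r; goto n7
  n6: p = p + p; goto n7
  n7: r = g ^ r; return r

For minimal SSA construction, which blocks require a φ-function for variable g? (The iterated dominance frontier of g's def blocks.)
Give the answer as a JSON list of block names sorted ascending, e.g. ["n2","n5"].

idom tree: n1←n0 n2←n1 n3←n1 n4←n3 n5←n1 n6←n4 n7←n0
Dom at joins:
  n1: preds {n0,n4}: {n0} ∩ {n0,n1,n3,n4} = {n0}; idom=n0
  n5: preds {n2,n3}: {n0,n1,n2} ∩ {n0,n1,n3} = {n0,n1}; idom=n1
  n7: preds {n0,n5,n6}: {n0} ∩ {n0,n1,n5} ∩ {n0,n1,n3,n4,n6} = {n0}; idom=n0

DF derivation:
  n1←n0: walk · to n0
  n1←n4: walk n4→n3→n1 to n0
  n5←n2: walk n2 to n1
  n5←n3: walk n3 to n1
  n7←n0: walk · to n0
  n7←n5: walk n5→n1 to n0
  n7←n6: walk n6→n4→n3→n1 to n0
  DF(n0)=∅
  DF(n1)={n1,n7}
  DF(n2)={n5}
  DF(n3)={n1,n5,n7}
  DF(n4)={n1,n7}
  DF(n5)={n7}
  DF(n6)={n7}
  DF(n7)=∅

φ for g: defs {n0,n1,n2,n4}
  DF⁺ = {n1,n5,n7}

Answer: ["n1", "n5", "n7"]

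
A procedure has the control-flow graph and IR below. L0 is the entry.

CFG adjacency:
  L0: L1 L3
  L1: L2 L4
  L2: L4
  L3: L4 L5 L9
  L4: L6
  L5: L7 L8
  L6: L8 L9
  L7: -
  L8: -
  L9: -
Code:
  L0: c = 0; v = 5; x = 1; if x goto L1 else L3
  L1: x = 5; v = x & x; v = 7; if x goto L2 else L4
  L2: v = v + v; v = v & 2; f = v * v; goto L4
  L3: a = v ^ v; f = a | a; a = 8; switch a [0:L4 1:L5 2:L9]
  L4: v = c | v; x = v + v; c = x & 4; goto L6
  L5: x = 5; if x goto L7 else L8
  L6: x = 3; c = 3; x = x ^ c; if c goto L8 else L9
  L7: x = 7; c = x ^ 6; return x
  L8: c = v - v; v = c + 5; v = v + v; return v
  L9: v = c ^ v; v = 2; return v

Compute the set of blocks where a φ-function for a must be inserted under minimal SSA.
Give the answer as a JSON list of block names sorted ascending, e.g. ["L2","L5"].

Answer: ["L4", "L8", "L9"]

Derivation:
idom tree: L1←L0 L2←L1 L3←L0 L4←L0 L5←L3 L6←L4 L7←L5 L8←L0 L9←L0
Dom∩ at merges:
  L4: preds {L1,L2,L3}: {L0,L1} ∩ {L0,L1,L2} ∩ {L0,L3} = {L0}; idom=L0
  L8: preds {L5,L6}: {L0,L3,L5} ∩ {L0,L4,L6} = {L0}; idom=L0
  L9: preds {L3,L6}: {L0,L3} ∩ {L0,L4,L6} = {L0}; idom=L0

DF walk-up:
  join L4 pred L1: L1 stop@L0
  join L4 pred L2: L2→L1 stop@L0
  join L4 pred L3: L3 stop@L0
  join L8 pred L5: L5→L3 stop@L0
  join L8 pred L6: L6→L4 stop@L0
  join L9 pred L3: L3 stop@L0
  join L9 pred L6: L6→L4 stop@L0
  DF(L0)=∅
  DF(L1)={L4}
  DF(L2)={L4}
  DF(L3)={L4,L8,L9}
  DF(L4)={L8,L9}
  DF(L5)={L8}
  DF(L6)={L8,L9}
  DF(L7)=∅
  DF(L8)=∅
  DF(L9)=∅

φ for a: defs {L3}
  DF⁺ = {L4,L8,L9}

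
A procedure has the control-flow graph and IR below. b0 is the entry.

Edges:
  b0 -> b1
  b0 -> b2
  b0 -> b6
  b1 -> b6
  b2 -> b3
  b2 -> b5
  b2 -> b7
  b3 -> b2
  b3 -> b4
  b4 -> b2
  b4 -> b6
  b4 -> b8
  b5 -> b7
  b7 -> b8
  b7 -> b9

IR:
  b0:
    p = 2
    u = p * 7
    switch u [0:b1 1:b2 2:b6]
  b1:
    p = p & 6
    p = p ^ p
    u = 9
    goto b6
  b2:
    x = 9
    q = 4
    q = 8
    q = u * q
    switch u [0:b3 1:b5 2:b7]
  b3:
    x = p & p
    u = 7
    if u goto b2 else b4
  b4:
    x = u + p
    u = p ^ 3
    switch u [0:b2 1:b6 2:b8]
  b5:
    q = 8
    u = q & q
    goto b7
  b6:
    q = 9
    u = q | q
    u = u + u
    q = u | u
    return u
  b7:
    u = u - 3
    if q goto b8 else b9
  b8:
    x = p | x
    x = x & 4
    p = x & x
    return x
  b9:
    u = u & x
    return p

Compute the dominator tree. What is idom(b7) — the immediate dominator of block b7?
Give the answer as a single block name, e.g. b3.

Answer: b2

Derivation:
idom tree: b1←b0 b2←b0 b3←b2 b4←b3 b5←b2 b6←b0 b7←b2 b8←b2 b9←b7
Dom∩ at merges:
  b2: preds {b0,b3,b4}: {b0} ∩ {b0,b2,b3} ∩ {b0,b2,b3,b4} = {b0}; idom=b0
  b6: preds {b0,b1,b4}: {b0} ∩ {b0,b1} ∩ {b0,b2,b3,b4} = {b0}; idom=b0
  b7: preds {b2,b5}: {b0,b2} ∩ {b0,b2,b5} = {b0,b2}; idom=b2
  b8: preds {b4,b7}: {b0,b2,b3,b4} ∩ {b0,b2,b7} = {b0,b2}; idom=b2

idom(b7) = b2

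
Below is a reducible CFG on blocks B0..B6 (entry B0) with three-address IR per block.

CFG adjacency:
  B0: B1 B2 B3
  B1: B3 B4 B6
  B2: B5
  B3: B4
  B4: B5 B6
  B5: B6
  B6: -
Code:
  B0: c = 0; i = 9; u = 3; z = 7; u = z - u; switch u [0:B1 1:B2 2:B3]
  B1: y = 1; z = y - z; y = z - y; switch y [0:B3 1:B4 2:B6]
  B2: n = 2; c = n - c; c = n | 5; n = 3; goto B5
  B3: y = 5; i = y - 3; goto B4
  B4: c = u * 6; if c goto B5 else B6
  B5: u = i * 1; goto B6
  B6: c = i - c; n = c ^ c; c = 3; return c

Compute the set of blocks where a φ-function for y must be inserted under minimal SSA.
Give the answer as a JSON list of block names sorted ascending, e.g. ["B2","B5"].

idom tree: B1←B0 B2←B0 B3←B0 B4←B0 B5←B0 B6←B0
Dom at joins:
  B3: preds {B0,B1}: {B0} ∩ {B0,B1} = {B0}; idom=B0
  B4: preds {B1,B3}: {B0,B1} ∩ {B0,B3} = {B0}; idom=B0
  B5: preds {B2,B4}: {B0,B2} ∩ {B0,B4} = {B0}; idom=B0
  B6: preds {B1,B4,B5}: {B0,B1} ∩ {B0,B4} ∩ {B0,B5} = {B0}; idom=B0

DF walk-up:
  B3←B0: walk · to B0
  B3←B1: walk B1 to B0
  B4←B1: walk B1 to B0
  B4←B3: walk B3 to B0
  B5←B2: walk B2 to B0
  B5←B4: walk B4 to B0
  B6←B1: walk B1 to B0
  B6←B4: walk B4 to B0
  B6←B5: walk B5 to B0
  B0 → ∅
  B1 → {B3,B4,B6}
  B2 → {B5}
  B3 → {B4}
  B4 → {B5,B6}
  B5 → {B6}
  B6 → ∅

φ for y: defs {B1,B3}
  DF⁺ = {B3,B4,B5,B6}

Answer: ["B3", "B4", "B5", "B6"]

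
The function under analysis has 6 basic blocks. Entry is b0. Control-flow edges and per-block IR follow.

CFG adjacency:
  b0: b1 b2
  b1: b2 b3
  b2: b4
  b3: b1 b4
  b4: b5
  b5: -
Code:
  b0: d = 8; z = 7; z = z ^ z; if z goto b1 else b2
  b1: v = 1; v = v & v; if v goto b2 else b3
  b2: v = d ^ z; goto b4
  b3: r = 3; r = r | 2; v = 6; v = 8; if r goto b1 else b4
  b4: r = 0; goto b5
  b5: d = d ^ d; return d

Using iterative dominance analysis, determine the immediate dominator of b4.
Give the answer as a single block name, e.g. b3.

Answer: b0

Working:
idom tree: b1←b0 b2←b0 b3←b1 b4←b0 b5←b4
Dom∩ at merges:
  b1: preds {b0,b3}: {b0} ∩ {b0,b1,b3} = {b0}; idom=b0
  b2: preds {b0,b1}: {b0} ∩ {b0,b1} = {b0}; idom=b0
  b4: preds {b2,b3}: {b0,b2} ∩ {b0,b1,b3} = {b0}; idom=b0

idom(b4) = b0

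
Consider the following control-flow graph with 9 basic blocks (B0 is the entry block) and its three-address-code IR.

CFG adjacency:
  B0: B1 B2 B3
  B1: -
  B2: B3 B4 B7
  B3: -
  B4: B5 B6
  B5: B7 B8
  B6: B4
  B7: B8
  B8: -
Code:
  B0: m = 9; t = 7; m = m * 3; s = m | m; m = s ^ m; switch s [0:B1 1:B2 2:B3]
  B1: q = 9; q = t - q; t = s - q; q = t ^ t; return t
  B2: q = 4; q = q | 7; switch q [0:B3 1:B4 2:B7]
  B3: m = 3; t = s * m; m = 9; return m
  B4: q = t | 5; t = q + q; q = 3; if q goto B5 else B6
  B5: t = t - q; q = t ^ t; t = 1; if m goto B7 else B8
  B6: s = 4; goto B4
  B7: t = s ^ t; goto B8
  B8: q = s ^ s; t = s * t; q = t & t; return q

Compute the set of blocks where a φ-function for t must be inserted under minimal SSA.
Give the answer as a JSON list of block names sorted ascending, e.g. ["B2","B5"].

Answer: ["B4", "B7", "B8"]

Working:
idom tree: B1←B0 B2←B0 B3←B0 B4←B2 B5←B4 B6←B4 B7←B2 B8←B2
Dom at joins:
  B3: preds {B0,B2}: {B0} ∩ {B0,B2} = {B0}; idom=B0
  B4: preds {B2,B6}: {B0,B2} ∩ {B0,B2,B4,B6} = {B0,B2}; idom=B2
  B7: preds {B2,B5}: {B0,B2} ∩ {B0,B2,B4,B5} = {B0,B2}; idom=B2
  B8: preds {B5,B7}: {B0,B2,B4,B5} ∩ {B0,B2,B7} = {B0,B2}; idom=B2

Frontier:
  join B3 pred B0: · stop@B0
  join B3 pred B2: B2 stop@B0
  join B4 pred B2: · stop@B2
  join B4 pred B6: B6→B4 stop@B2
  join B7 pred B2: · stop@B2
  join B7 pred B5: B5→B4 stop@B2
  join B8 pred B5: B5→B4 stop@B2
  join B8 pred B7: B7 stop@B2
  B0: DF=∅
  B1: DF=∅
  B2: DF={B3}
  B3: DF=∅
  B4: DF={B4,B7,B8}
  B5: DF={B7,B8}
  B6: DF={B4}
  B7: DF={B8}
  B8: DF=∅

φ for t: defs {B0,B1,B3,B4,B5,B7,B8}
  DF⁺ = {B4,B7,B8}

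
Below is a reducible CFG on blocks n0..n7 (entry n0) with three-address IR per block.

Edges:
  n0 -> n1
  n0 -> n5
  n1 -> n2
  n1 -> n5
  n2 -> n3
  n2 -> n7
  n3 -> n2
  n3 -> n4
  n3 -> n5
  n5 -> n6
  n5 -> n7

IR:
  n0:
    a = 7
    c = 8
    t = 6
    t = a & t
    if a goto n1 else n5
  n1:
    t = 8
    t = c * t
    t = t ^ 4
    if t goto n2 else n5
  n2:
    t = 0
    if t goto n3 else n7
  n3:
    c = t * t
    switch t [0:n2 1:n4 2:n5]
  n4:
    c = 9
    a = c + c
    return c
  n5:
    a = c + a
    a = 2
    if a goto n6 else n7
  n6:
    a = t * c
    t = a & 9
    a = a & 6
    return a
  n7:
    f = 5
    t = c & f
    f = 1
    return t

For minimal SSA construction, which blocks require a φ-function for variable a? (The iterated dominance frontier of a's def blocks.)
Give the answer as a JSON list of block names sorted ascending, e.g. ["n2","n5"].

idom tree: n1←n0 n2←n1 n3←n2 n4←n3 n5←n0 n6←n5 n7←n0
Dom∩ at merges:
  n2: preds {n1,n3}: {n0,n1} ∩ {n0,n1,n2,n3} = {n0,n1}; idom=n1
  n5: preds {n0,n1,n3}: {n0} ∩ {n0,n1} ∩ {n0,n1,n2,n3} = {n0}; idom=n0
  n7: preds {n2,n5}: {n0,n1,n2} ∩ {n0,n5} = {n0}; idom=n0

Frontier:
  n2←n1: walk · to n1
  n2←n3: walk n3→n2 to n1
  n5←n0: walk · to n0
  n5←n1: walk n1 to n0
  n5←n3: walk n3→n2→n1 to n0
  n7←n2: walk n2→n1 to n0
  n7←n5: walk n5 to n0
  n0 → ∅
  n1 → {n5,n7}
  n2 → {n2,n5,n7}
  n3 → {n2,n5}
  n4 → ∅
  n5 → {n7}
  n6 → ∅
  n7 → ∅

φ for a: defs {n0,n4,n5,n6}
  DF⁺ = {n7}

Answer: ["n7"]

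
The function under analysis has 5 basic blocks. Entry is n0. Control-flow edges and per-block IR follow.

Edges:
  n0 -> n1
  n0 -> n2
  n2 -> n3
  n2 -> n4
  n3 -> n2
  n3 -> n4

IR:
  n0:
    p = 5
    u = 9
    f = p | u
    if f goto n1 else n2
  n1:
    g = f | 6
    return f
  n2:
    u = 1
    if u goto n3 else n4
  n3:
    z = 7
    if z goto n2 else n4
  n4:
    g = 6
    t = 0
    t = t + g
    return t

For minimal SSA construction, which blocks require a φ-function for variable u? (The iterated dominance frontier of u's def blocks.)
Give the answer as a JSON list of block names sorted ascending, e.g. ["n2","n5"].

idom tree: n1←n0 n2←n0 n3←n2 n4←n2
Dom at joins:
  n2: preds {n0,n3}: {n0} ∩ {n0,n2,n3} = {n0}; idom=n0
  n4: preds {n2,n3}: {n0,n2} ∩ {n0,n2,n3} = {n0,n2}; idom=n2

Frontier:
  join n2 pred n0: · stop@n0
  join n2 pred n3: n3→n2 stop@n0
  join n4 pred n2: · stop@n2
  join n4 pred n3: n3 stop@n2
  DF(n0)=∅
  DF(n1)=∅
  DF(n2)={n2}
  DF(n3)={n2,n4}
  DF(n4)=∅

φ for u: defs {n0,n2}
  DF⁺ = {n2}

Answer: ["n2"]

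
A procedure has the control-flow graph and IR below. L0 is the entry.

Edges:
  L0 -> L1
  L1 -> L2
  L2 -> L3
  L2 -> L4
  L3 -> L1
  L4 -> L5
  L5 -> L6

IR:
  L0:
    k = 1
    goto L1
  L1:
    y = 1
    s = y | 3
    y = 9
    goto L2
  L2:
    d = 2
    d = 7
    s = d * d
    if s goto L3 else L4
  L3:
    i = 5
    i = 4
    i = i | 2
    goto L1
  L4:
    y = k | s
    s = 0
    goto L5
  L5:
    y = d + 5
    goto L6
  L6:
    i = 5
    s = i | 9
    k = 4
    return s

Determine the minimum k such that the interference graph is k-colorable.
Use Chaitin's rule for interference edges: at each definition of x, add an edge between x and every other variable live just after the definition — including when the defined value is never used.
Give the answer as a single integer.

Block summaries:
  L0: def={k} ue=∅
  L1: def={s,y} ue=∅
  L2: def={d,s} ue=∅
  L3: def={i} ue=∅
  L4: def={s,y} ue={k,s}
  L5: def={y} ue={d}
  L6: def={i,k,s} ue=∅

Backward fixpoint:
  live L0: ∅→{k}
  live L1: {k}→{k}
  live L2: {k}→{d,k,s}
  live L3: {k}→{k}
  live L4: {d,k,s}→{d}
  live L5: {d}→∅
  live L6: ∅→∅

Interfere edges:
  d — {k,s,y}
  i — {k}
  k — {d,i,s,y}
  s — {d,k}
  y — {d,k}

Registers:
  lower bound: {d,k,s} mutually conflict ⇒ χ ≥ 3
  assign d→R1 i→R1 k→R0 s→R2 y→R2 — no edge inside a register ⇒ χ ≤ 3
  χ = 3

Answer: 3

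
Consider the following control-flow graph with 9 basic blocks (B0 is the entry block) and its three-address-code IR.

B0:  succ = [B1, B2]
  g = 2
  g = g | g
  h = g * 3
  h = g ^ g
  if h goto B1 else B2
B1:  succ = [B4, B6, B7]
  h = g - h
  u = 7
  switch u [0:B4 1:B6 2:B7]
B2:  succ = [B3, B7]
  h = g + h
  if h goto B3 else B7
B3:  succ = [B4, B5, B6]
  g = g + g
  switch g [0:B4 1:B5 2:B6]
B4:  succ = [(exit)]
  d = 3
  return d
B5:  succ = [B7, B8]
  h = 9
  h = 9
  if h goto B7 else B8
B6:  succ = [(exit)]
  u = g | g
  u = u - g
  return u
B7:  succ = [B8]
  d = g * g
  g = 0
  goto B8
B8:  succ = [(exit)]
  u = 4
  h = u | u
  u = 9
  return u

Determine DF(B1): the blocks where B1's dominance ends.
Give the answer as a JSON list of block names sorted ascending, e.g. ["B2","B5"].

idom tree: B1←B0 B2←B0 B3←B2 B4←B0 B5←B3 B6←B0 B7←B0 B8←B0
Join-block Dom:
  B4: preds {B1,B3}: {B0,B1} ∩ {B0,B2,B3} = {B0}; idom=B0
  B6: preds {B1,B3}: {B0,B1} ∩ {B0,B2,B3} = {B0}; idom=B0
  B7: preds {B1,B2,B5}: {B0,B1} ∩ {B0,B2} ∩ {B0,B2,B3,B5} = {B0}; idom=B0
  B8: preds {B5,B7}: {B0,B2,B3,B5} ∩ {B0,B7} = {B0}; idom=B0

DF derivation:
  join B4 pred B1: B1 stop@B0
  join B4 pred B3: B3→B2 stop@B0
  join B6 pred B1: B1 stop@B0
  join B6 pred B3: B3→B2 stop@B0
  join B7 pred B1: B1 stop@B0
  join B7 pred B2: B2 stop@B0
  join B7 pred B5: B5→B3→B2 stop@B0
  join B8 pred B5: B5→B3→B2 stop@B0
  join B8 pred B7: B7 stop@B0
  DF(B0)=∅
  DF(B1)={B4,B6,B7}
  DF(B2)={B4,B6,B7,B8}
  DF(B3)={B4,B6,B7,B8}
  DF(B4)=∅
  DF(B5)={B7,B8}
  DF(B6)=∅
  DF(B7)={B8}
  DF(B8)=∅

DF(B1) = ["B4", "B6", "B7"]

Answer: ["B4", "B6", "B7"]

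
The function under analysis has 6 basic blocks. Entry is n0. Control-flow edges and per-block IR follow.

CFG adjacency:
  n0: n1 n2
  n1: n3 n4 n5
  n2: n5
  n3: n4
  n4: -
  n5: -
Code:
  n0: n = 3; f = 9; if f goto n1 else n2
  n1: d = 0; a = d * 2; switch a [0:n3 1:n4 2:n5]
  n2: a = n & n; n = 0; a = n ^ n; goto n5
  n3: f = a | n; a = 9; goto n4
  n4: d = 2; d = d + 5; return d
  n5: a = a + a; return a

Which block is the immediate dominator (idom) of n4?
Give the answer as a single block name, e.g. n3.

Answer: n1

Derivation:
idom tree: n1←n0 n2←n0 n3←n1 n4←n1 n5←n0
Dom at joins:
  n4: preds {n1,n3}: {n0,n1} ∩ {n0,n1,n3} = {n0,n1}; idom=n1
  n5: preds {n1,n2}: {n0,n1} ∩ {n0,n2} = {n0}; idom=n0

idom(n4) = n1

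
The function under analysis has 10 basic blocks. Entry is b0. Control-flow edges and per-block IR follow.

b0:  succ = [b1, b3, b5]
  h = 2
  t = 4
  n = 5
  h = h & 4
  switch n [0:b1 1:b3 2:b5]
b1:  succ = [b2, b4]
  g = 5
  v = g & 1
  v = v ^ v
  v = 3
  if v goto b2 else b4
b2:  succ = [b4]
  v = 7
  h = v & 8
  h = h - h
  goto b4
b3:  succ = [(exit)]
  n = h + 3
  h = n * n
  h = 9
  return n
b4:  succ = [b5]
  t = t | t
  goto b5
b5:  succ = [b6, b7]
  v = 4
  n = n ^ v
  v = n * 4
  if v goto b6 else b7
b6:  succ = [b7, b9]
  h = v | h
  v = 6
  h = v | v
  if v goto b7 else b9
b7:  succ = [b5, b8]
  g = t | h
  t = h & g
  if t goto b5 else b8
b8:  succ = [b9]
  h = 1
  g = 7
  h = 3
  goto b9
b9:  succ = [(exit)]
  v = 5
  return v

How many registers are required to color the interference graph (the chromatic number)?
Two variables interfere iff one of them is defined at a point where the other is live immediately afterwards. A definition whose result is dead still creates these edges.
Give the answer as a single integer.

Block summaries:
  b0 def {h,n,t} use ∅
  b1 def {g,v} use ∅
  b2 def {h,v} use ∅
  b3 def {h,n} use {h}
  b4 def {t} use {t}
  b5 def {n,v} use {n}
  b6 def {h,v} use {h,v}
  b7 def {g,t} use {h,t}
  b8 def {g,h} use ∅
  b9 def {v} use ∅

Backward fixpoint:
  b0: in=∅ out={h,n,t}
  b1: in={h,n,t} out={h,n,t}
  b2: in={n,t} out={h,n,t}
  b3: in={h} out=∅
  b4: in={h,n,t} out={h,n,t}
  b5: in={h,n,t} out={h,n,t,v}
  b6: in={h,n,t,v} out={h,n,t}
  b7: in={h,n,t} out={h,n,t}
  b8: in=∅ out=∅
  b9: in=∅ out=∅

Conflict graph:
  g: {h,n,t}
  h: {g,n,t,v}
  n: {g,h,t,v}
  t: {g,h,n,v}
  v: {h,n,t}

Registers:
  clique {g,h,n,t} ⇒ need ≥ 4
  4-colouring: R0={h}  R1={n}  R2={t}  R3={g,v}
  χ = 4

Answer: 4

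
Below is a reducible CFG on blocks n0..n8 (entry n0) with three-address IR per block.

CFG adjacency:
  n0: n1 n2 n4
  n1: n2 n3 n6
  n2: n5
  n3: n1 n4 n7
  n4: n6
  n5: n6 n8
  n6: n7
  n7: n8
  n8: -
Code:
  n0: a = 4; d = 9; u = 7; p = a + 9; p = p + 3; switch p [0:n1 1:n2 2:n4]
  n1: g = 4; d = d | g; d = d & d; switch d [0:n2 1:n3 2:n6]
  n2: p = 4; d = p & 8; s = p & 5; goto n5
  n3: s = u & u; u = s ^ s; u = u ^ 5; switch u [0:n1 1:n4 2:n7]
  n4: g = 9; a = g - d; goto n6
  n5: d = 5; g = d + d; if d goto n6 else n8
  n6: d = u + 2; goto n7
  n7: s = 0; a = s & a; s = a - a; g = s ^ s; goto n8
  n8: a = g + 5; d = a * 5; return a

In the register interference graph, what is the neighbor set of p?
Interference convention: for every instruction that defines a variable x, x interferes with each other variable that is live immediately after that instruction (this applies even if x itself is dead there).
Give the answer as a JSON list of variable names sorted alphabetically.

Per-block:
  n0: def={a,d,p,u} ue=∅
  n1: def={d,g} ue={d}
  n2: def={d,p,s} ue=∅
  n3: def={s,u} ue={u}
  n4: def={a,g} ue={d}
  n5: def={d,g} ue=∅
  n6: def={d} ue={u}
  n7: def={a,g,s} ue={a}
  n8: def={a,d} ue={g}

Liveness:
  live n0: ∅→{a,d,u}
  live n1: {a,d,u}→{a,d,u}
  live n2: {a,u}→{a,u}
  live n3: {a,d,u}→{a,d,u}
  live n4: {d,u}→{a,u}
  live n5: {a,u}→{a,g,u}
  live n6: {a,u}→{a}
  live n7: {a}→{g}
  live n8: {g}→∅

Conflict graph:
  a↔{d,g,p,s,u}
  d↔{a,g,p,s,u}
  g↔{a,d,u}
  p↔{a,d,u}
  s↔{a,d,u}
  u↔{a,d,g,p,s}

N(p) = ["a", "d", "u"]

Answer: ["a", "d", "u"]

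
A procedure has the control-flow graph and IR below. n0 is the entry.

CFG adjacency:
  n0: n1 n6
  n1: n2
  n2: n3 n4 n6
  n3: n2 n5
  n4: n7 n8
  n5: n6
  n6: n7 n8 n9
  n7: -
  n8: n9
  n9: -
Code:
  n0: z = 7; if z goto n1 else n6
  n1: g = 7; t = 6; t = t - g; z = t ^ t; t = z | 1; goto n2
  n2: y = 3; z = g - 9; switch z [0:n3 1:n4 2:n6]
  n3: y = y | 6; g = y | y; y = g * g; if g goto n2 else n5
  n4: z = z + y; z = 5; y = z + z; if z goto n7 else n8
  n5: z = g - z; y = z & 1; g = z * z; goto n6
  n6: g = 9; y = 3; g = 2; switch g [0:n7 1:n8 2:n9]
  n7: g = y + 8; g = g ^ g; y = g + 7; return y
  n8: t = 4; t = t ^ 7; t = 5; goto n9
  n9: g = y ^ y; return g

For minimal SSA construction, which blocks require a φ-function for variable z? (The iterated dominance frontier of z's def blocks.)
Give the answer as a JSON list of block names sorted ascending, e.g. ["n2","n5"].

Answer: ["n2", "n6", "n7", "n8", "n9"]

Derivation:
idom tree: n1←n0 n2←n1 n3←n2 n4←n2 n5←n3 n6←n0 n7←n0 n8←n0 n9←n0
Dom∩ at merges:
  n2: preds {n1,n3}: {n0,n1} ∩ {n0,n1,n2,n3} = {n0,n1}; idom=n1
  n6: preds {n0,n2,n5}: {n0} ∩ {n0,n1,n2} ∩ {n0,n1,n2,n3,n5} = {n0}; idom=n0
  n7: preds {n4,n6}: {n0,n1,n2,n4} ∩ {n0,n6} = {n0}; idom=n0
  n8: preds {n4,n6}: {n0,n1,n2,n4} ∩ {n0,n6} = {n0}; idom=n0
  n9: preds {n6,n8}: {n0,n6} ∩ {n0,n8} = {n0}; idom=n0

DF derivation:
  n2←n1: walk · to n1
  n2←n3: walk n3→n2 to n1
  n6←n0: walk · to n0
  n6←n2: walk n2→n1 to n0
  n6←n5: walk n5→n3→n2→n1 to n0
  n7←n4: walk n4→n2→n1 to n0
  n7←n6: walk n6 to n0
  n8←n4: walk n4→n2→n1 to n0
  n8←n6: walk n6 to n0
  n9←n6: walk n6 to n0
  n9←n8: walk n8 to n0
  DF(n0)=∅
  DF(n1)={n6,n7,n8}
  DF(n2)={n2,n6,n7,n8}
  DF(n3)={n2,n6}
  DF(n4)={n7,n8}
  DF(n5)={n6}
  DF(n6)={n7,n8,n9}
  DF(n7)=∅
  DF(n8)={n9}
  DF(n9)=∅

φ for z: defs {n0,n1,n2,n4,n5}
  DF⁺ = {n2,n6,n7,n8,n9}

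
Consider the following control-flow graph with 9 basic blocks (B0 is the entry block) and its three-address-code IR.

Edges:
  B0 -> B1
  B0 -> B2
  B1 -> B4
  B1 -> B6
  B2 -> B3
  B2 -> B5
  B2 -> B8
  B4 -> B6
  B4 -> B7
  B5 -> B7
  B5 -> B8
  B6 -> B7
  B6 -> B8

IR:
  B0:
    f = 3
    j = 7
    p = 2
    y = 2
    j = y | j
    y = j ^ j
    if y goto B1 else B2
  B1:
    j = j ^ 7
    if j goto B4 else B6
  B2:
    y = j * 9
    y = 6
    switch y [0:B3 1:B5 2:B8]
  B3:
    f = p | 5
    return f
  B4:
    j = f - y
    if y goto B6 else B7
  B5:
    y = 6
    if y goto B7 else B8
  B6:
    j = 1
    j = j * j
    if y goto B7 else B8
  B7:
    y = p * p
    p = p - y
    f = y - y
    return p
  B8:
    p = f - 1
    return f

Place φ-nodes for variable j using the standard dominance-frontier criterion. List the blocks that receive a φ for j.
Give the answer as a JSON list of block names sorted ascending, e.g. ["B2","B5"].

Answer: ["B6", "B7", "B8"]

Analysis:
idom tree: B1←B0 B2←B0 B3←B2 B4←B1 B5←B2 B6←B1 B7←B0 B8←B0
Dom∩ at merges:
  B6: preds {B1,B4}: {B0,B1} ∩ {B0,B1,B4} = {B0,B1}; idom=B1
  B7: preds {B4,B5,B6}: {B0,B1,B4} ∩ {B0,B2,B5} ∩ {B0,B1,B6} = {B0}; idom=B0
  B8: preds {B2,B5,B6}: {B0,B2} ∩ {B0,B2,B5} ∩ {B0,B1,B6} = {B0}; idom=B0

Frontier:
  B6←B1: walk · to B1
  B6←B4: walk B4 to B1
  B7←B4: walk B4→B1 to B0
  B7←B5: walk B5→B2 to B0
  B7←B6: walk B6→B1 to B0
  B8←B2: walk B2 to B0
  B8←B5: walk B5→B2 to B0
  B8←B6: walk B6→B1 to B0
  B0: DF=∅
  B1: DF={B7,B8}
  B2: DF={B7,B8}
  B3: DF=∅
  B4: DF={B6,B7}
  B5: DF={B7,B8}
  B6: DF={B7,B8}
  B7: DF=∅
  B8: DF=∅

φ for j: defs {B0,B1,B4,B6}
  DF⁺ = {B6,B7,B8}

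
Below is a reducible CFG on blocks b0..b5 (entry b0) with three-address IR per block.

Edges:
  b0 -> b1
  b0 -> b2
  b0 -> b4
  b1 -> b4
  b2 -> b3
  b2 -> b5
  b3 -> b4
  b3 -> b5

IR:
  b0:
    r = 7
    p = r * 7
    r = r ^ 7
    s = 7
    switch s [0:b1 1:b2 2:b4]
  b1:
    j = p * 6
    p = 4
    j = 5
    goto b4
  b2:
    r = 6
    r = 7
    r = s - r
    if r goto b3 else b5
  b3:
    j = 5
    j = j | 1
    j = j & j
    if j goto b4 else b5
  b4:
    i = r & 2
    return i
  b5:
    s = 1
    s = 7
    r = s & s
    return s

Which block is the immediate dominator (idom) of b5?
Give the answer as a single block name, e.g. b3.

Answer: b2

Analysis:
idom tree: b1←b0 b2←b0 b3←b2 b4←b0 b5←b2
Join-block Dom:
  b4: preds {b0,b1,b3}: {b0} ∩ {b0,b1} ∩ {b0,b2,b3} = {b0}; idom=b0
  b5: preds {b2,b3}: {b0,b2} ∩ {b0,b2,b3} = {b0,b2}; idom=b2

idom(b5) = b2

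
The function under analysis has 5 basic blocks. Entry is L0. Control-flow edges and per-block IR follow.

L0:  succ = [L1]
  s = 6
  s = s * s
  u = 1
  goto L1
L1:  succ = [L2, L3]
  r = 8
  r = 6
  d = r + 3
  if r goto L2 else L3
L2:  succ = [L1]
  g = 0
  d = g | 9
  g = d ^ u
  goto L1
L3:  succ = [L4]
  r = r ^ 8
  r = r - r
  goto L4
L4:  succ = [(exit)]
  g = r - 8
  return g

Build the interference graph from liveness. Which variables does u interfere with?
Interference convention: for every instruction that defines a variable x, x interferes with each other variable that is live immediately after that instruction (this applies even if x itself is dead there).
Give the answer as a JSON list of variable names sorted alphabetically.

Block summaries:
  L0 def {s,u} use ∅
  L1 def {d,r} use ∅
  L2 def {d,g} use {u}
  L3 def {r} use {r}
  L4 def {g} use {r}

Liveness:
  L0: in=∅ out={u}
  L1: in={u} out={r,u}
  L2: in={u} out={u}
  L3: in={r} out={r}
  L4: in={r} out=∅

Interfere edges:
  d↔{r,u}
  g↔{u}
  r↔{d,u}
  s↔∅
  u↔{d,g,r}

N(u) = ["d", "g", "r"]

Answer: ["d", "g", "r"]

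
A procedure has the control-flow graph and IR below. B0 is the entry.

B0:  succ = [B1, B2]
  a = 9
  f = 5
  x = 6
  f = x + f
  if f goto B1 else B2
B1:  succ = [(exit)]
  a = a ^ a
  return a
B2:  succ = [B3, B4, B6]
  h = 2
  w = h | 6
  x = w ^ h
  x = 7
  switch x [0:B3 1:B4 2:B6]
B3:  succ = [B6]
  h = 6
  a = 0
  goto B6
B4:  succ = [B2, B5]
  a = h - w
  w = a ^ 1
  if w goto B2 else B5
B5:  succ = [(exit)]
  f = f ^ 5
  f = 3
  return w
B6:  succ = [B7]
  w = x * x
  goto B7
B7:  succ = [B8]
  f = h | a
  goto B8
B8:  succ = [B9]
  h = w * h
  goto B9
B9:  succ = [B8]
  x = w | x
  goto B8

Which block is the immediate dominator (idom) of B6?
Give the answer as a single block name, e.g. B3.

Answer: B2

Analysis:
idom tree: B1←B0 B2←B0 B3←B2 B4←B2 B5←B4 B6←B2 B7←B6 B8←B7 B9←B8
Dom at joins:
  B2: preds {B0,B4}: {B0} ∩ {B0,B2,B4} = {B0}; idom=B0
  B6: preds {B2,B3}: {B0,B2} ∩ {B0,B2,B3} = {B0,B2}; idom=B2
  B8: preds {B7,B9}: {B0,B2,B6,B7} ∩ {B0,B2,B6,B7,B8,B9} = {B0,B2,B6,B7}; idom=B7

idom(B6) = B2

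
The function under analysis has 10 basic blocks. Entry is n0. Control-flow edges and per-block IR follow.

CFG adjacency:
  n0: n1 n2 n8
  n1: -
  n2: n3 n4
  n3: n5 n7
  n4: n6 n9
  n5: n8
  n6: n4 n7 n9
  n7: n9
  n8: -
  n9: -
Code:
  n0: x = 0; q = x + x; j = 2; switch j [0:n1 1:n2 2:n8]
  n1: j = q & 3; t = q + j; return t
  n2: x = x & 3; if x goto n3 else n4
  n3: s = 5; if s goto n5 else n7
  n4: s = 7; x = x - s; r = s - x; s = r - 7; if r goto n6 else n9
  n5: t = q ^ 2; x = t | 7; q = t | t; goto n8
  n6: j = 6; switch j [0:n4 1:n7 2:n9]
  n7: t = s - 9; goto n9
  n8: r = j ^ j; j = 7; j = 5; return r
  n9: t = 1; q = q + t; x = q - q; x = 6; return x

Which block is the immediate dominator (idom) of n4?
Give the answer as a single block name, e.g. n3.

Answer: n2

Derivation:
idom tree: n1←n0 n2←n0 n3←n2 n4←n2 n5←n3 n6←n4 n7←n2 n8←n0 n9←n2
Dom at joins:
  n4: preds {n2,n6}: {n0,n2} ∩ {n0,n2,n4,n6} = {n0,n2}; idom=n2
  n7: preds {n3,n6}: {n0,n2,n3} ∩ {n0,n2,n4,n6} = {n0,n2}; idom=n2
  n8: preds {n0,n5}: {n0} ∩ {n0,n2,n3,n5} = {n0}; idom=n0
  n9: preds {n4,n6,n7}: {n0,n2,n4} ∩ {n0,n2,n4,n6} ∩ {n0,n2,n7} = {n0,n2}; idom=n2

idom(n4) = n2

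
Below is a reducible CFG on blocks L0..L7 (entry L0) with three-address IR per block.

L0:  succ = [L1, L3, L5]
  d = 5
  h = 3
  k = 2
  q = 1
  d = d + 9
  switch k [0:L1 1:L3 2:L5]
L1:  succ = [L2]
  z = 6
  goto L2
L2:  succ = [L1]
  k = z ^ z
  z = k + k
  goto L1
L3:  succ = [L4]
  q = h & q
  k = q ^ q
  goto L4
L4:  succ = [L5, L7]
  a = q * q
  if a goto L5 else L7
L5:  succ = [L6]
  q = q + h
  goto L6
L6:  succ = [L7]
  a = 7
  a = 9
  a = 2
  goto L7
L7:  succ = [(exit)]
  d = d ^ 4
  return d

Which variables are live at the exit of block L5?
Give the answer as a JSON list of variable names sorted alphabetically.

def/use:
  L0: def={d,h,k,q} ue=∅
  L1: def={z} ue=∅
  L2: def={k,z} ue={z}
  L3: def={k,q} ue={h,q}
  L4: def={a} ue={q}
  L5: def={q} ue={h,q}
  L6: def={a} ue=∅
  L7: def={d} ue={d}

Live sets:
  live L0: ∅→{d,h,q}
  live L1: ∅→{z}
  live L2: {z}→∅
  live L3: {d,h,q}→{d,h,q}
  live L4: {d,h,q}→{d,h,q}
  live L5: {d,h,q}→{d}
  live L6: {d}→{d}
  live L7: {d}→∅

live-out(L5) = ["d"]

Answer: ["d"]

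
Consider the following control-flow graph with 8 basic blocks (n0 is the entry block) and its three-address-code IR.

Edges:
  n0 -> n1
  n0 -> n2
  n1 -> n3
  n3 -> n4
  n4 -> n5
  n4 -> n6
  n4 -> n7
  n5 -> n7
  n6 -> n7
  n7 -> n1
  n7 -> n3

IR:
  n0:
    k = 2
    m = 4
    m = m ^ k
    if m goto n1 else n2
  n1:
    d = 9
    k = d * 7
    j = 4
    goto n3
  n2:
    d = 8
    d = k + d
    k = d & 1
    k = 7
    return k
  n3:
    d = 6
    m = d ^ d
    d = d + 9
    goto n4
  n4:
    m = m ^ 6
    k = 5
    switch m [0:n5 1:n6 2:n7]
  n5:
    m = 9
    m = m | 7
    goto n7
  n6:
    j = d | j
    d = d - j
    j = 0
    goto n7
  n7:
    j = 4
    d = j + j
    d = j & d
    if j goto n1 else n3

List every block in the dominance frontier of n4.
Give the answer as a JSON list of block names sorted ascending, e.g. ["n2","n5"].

idom tree: n1←n0 n2←n0 n3←n1 n4←n3 n5←n4 n6←n4 n7←n4
Dom at joins:
  n1: preds {n0,n7}: {n0} ∩ {n0,n1,n3,n4,n7} = {n0}; idom=n0
  n3: preds {n1,n7}: {n0,n1} ∩ {n0,n1,n3,n4,n7} = {n0,n1}; idom=n1
  n7: preds {n4,n5,n6}: {n0,n1,n3,n4} ∩ {n0,n1,n3,n4,n5} ∩ {n0,n1,n3,n4,n6} = {n0,n1,n3,n4}; idom=n4

DF walk-up:
  join n1 pred n0: · stop@n0
  join n1 pred n7: n7→n4→n3→n1 stop@n0
  join n3 pred n1: · stop@n1
  join n3 pred n7: n7→n4→n3 stop@n1
  join n7 pred n4: · stop@n4
  join n7 pred n5: n5 stop@n4
  join n7 pred n6: n6 stop@n4
  DF(n0)=∅
  DF(n1)={n1}
  DF(n2)=∅
  DF(n3)={n1,n3}
  DF(n4)={n1,n3}
  DF(n5)={n7}
  DF(n6)={n7}
  DF(n7)={n1,n3}

DF(n4) = ["n1", "n3"]

Answer: ["n1", "n3"]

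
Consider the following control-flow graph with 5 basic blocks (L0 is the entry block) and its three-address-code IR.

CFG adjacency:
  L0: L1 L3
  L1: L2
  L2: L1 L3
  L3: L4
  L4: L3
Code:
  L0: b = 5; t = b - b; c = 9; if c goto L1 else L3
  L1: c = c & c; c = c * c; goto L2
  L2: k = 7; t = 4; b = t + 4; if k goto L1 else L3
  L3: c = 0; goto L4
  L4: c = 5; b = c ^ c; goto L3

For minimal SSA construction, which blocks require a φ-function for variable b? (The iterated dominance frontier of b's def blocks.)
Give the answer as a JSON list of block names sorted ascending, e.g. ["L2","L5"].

Answer: ["L1", "L3"]

Derivation:
idom tree: L1←L0 L2←L1 L3←L0 L4←L3
Join-block Dom:
  L1: preds {L0,L2}: {L0} ∩ {L0,L1,L2} = {L0}; idom=L0
  L3: preds {L0,L2,L4}: {L0} ∩ {L0,L1,L2} ∩ {L0,L3,L4} = {L0}; idom=L0

DF derivation:
  join L1 pred L0: · stop@L0
  join L1 pred L2: L2→L1 stop@L0
  join L3 pred L0: · stop@L0
  join L3 pred L2: L2→L1 stop@L0
  join L3 pred L4: L4→L3 stop@L0
  L0: DF=∅
  L1: DF={L1,L3}
  L2: DF={L1,L3}
  L3: DF={L3}
  L4: DF={L3}

φ for b: defs {L0,L2,L4}
  DF⁺ = {L1,L3}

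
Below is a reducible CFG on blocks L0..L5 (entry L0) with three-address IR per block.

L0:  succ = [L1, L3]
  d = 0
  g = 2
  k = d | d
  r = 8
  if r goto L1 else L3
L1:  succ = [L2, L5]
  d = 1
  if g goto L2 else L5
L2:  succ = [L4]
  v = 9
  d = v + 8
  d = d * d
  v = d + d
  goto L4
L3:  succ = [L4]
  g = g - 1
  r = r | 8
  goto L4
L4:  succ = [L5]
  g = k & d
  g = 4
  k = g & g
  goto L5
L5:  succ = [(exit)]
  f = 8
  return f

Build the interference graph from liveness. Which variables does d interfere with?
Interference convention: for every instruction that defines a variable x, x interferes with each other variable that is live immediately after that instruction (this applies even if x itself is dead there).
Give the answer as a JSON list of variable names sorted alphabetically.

Answer: ["g", "k", "r", "v"]

Derivation:
def/use:
  L0 def {d,g,k,r} use ∅
  L1 def {d} use {g}
  L2 def {d,v} use ∅
  L3 def {g,r} use {g,r}
  L4 def {g,k} use {d,k}
  L5 def {f} use ∅

Backward fixpoint:
  L0 li=∅ lo={d,g,k,r}
  L1 li={g,k} lo={k}
  L2 li={k} lo={d,k}
  L3 li={d,g,k,r} lo={d,k}
  L4 li={d,k} lo=∅
  L5 li=∅ lo=∅

Interference:
  d — {g,k,r,v}
  f — ∅
  g — {d,k,r}
  k — {d,g,r,v}
  r — {d,g,k}
  v — {d,k}

N(d) = ["g", "k", "r", "v"]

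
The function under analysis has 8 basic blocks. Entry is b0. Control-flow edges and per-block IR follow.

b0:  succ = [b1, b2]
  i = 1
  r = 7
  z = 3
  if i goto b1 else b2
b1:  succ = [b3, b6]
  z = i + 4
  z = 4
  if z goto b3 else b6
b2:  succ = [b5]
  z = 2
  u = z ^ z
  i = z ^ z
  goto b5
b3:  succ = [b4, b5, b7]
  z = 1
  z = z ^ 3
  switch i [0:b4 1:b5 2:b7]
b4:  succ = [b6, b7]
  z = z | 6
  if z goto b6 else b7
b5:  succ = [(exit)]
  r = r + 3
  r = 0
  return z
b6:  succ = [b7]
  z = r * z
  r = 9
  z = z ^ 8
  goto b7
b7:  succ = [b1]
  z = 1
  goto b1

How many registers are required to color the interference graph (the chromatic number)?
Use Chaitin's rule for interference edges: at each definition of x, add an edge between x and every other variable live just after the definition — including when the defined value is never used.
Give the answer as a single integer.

Answer: 3

Analysis:
def/use:
  b0 def {i,r,z} use ∅
  b1 def {z} use {i}
  b2 def {i,u,z} use ∅
  b3 def {z} use {i}
  b4 def {z} use {z}
  b5 def {r} use {r,z}
  b6 def {r,z} use {r,z}
  b7 def {z} use ∅

Live sets:
  b0 li=∅ lo={i,r}
  b1 li={i,r} lo={i,r,z}
  b2 li={r} lo={r,z}
  b3 li={i,r} lo={i,r,z}
  b4 li={i,r,z} lo={i,r,z}
  b5 li={r,z} lo=∅
  b6 li={i,r,z} lo={i,r}
  b7 li={i,r} lo={i,r}

Interference:
  i↔{r,z}
  r↔{i,u,z}
  u↔{r,z}
  z↔{i,r,u}

Registers:
  lower bound: {i,r,z} mutually conflict ⇒ χ ≥ 3
  assign i→c2 r→c0 u→c2 z→c1 — no edge inside a register ⇒ χ ≤ 3
  χ = 3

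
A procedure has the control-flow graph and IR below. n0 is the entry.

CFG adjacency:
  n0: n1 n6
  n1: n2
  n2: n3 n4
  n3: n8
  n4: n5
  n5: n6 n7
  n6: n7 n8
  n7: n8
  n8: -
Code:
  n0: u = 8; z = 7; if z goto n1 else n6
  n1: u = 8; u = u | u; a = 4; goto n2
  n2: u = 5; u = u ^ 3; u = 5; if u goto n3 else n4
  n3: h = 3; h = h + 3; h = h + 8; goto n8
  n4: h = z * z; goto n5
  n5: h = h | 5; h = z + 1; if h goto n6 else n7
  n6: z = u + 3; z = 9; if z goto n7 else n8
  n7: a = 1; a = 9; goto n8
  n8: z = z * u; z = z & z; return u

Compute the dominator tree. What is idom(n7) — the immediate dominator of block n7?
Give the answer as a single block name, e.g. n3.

Answer: n0

Analysis:
idom tree: n1←n0 n2←n1 n3←n2 n4←n2 n5←n4 n6←n0 n7←n0 n8←n0
Dom∩ at merges:
  n6: preds {n0,n5}: {n0} ∩ {n0,n1,n2,n4,n5} = {n0}; idom=n0
  n7: preds {n5,n6}: {n0,n1,n2,n4,n5} ∩ {n0,n6} = {n0}; idom=n0
  n8: preds {n3,n6,n7}: {n0,n1,n2,n3} ∩ {n0,n6} ∩ {n0,n7} = {n0}; idom=n0

idom(n7) = n0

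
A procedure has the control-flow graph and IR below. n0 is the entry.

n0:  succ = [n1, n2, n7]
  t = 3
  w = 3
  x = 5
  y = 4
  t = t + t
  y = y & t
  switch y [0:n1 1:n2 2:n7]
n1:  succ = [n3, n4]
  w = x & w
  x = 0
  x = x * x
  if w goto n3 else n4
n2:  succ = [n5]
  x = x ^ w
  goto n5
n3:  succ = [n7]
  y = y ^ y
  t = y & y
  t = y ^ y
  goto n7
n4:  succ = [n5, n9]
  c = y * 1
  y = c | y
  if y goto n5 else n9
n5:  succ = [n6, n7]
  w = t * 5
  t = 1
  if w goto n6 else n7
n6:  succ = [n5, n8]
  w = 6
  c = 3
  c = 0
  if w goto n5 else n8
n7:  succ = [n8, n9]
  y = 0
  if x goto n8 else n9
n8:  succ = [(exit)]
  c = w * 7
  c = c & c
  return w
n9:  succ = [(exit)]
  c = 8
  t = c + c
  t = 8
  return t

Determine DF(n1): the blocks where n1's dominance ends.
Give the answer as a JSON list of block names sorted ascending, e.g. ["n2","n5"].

idom tree: n1←n0 n2←n0 n3←n1 n4←n1 n5←n0 n6←n5 n7←n0 n8←n0 n9←n0
Dom∩ at merges:
  n5: preds {n2,n4,n6}: {n0,n2} ∩ {n0,n1,n4} ∩ {n0,n5,n6} = {n0}; idom=n0
  n7: preds {n0,n3,n5}: {n0} ∩ {n0,n1,n3} ∩ {n0,n5} = {n0}; idom=n0
  n8: preds {n6,n7}: {n0,n5,n6} ∩ {n0,n7} = {n0}; idom=n0
  n9: preds {n4,n7}: {n0,n1,n4} ∩ {n0,n7} = {n0}; idom=n0

Frontier:
  join n5 pred n2: n2 stop@n0
  join n5 pred n4: n4→n1 stop@n0
  join n5 pred n6: n6→n5 stop@n0
  join n7 pred n0: · stop@n0
  join n7 pred n3: n3→n1 stop@n0
  join n7 pred n5: n5 stop@n0
  join n8 pred n6: n6→n5 stop@n0
  join n8 pred n7: n7 stop@n0
  join n9 pred n4: n4→n1 stop@n0
  join n9 pred n7: n7 stop@n0
  n0 → ∅
  n1 → {n5,n7,n9}
  n2 → {n5}
  n3 → {n7}
  n4 → {n5,n9}
  n5 → {n5,n7,n8}
  n6 → {n5,n8}
  n7 → {n8,n9}
  n8 → ∅
  n9 → ∅

DF(n1) = ["n5", "n7", "n9"]

Answer: ["n5", "n7", "n9"]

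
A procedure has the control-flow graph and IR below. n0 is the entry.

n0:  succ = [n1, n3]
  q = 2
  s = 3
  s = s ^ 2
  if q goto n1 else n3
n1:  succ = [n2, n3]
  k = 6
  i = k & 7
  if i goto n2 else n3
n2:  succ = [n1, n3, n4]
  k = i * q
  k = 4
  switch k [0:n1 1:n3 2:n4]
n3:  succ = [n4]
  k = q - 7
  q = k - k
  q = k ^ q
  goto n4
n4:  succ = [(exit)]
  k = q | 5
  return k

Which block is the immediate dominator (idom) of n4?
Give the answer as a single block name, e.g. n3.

Answer: n0

Working:
idom tree: n1←n0 n2←n1 n3←n0 n4←n0
Dom∩ at merges:
  n1: preds {n0,n2}: {n0} ∩ {n0,n1,n2} = {n0}; idom=n0
  n3: preds {n0,n1,n2}: {n0} ∩ {n0,n1} ∩ {n0,n1,n2} = {n0}; idom=n0
  n4: preds {n2,n3}: {n0,n1,n2} ∩ {n0,n3} = {n0}; idom=n0

idom(n4) = n0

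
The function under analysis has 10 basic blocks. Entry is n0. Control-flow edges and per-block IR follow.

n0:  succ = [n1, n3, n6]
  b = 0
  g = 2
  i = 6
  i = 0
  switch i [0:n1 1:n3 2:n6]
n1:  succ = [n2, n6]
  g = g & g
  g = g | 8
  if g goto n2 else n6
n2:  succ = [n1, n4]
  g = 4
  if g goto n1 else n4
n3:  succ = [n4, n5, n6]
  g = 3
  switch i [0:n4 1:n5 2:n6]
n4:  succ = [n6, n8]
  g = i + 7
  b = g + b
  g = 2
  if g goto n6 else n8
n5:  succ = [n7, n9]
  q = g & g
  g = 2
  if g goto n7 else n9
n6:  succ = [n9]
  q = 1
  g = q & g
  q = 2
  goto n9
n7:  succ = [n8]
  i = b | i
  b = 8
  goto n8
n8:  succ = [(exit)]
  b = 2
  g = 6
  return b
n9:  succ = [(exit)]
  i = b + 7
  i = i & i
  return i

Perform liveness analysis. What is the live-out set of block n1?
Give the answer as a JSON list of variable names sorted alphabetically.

Answer: ["b", "g", "i"]

Derivation:
def/use:
  n0 def {b,g,i} use ∅
  n1 def {g} use {g}
  n2 def {g} use ∅
  n3 def {g} use {i}
  n4 def {b,g} use {b,i}
  n5 def {g,q} use {g}
  n6 def {g,q} use {g}
  n7 def {b,i} use {b,i}
  n8 def {b,g} use ∅
  n9 def {i} use {b}

Backward fixpoint:
  n0: in=∅ out={b,g,i}
  n1: in={b,g,i} out={b,g,i}
  n2: in={b,i} out={b,g,i}
  n3: in={b,i} out={b,g,i}
  n4: in={b,i} out={b,g}
  n5: in={b,g,i} out={b,i}
  n6: in={b,g} out={b}
  n7: in={b,i} out=∅
  n8: in=∅ out=∅
  n9: in={b} out=∅

live-out(n1) = ["b", "g", "i"]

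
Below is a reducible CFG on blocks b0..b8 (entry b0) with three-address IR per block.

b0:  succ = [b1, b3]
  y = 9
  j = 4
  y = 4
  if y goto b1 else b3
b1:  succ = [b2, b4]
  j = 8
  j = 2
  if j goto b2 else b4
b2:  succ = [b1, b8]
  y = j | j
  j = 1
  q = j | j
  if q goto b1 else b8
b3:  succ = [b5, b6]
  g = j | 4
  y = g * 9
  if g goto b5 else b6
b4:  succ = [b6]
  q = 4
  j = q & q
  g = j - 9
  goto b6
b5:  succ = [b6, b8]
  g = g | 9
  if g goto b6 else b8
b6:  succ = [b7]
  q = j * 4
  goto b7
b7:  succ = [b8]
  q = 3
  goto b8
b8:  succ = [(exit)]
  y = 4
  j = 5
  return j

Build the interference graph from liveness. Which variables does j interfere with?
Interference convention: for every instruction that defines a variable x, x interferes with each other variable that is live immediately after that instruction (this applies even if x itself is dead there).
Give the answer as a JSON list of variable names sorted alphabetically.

Answer: ["g", "y"]

Analysis:
Per-block:
  b0 def {j,y} use ∅
  b1 def {j} use ∅
  b2 def {j,q,y} use {j}
  b3 def {g,y} use {j}
  b4 def {g,j,q} use ∅
  b5 def {g} use {g}
  b6 def {q} use {j}
  b7 def {q} use ∅
  b8 def {j,y} use ∅

Liveness:
  live b0: ∅→{j}
  live b1: ∅→{j}
  live b2: {j}→∅
  live b3: {j}→{g,j}
  live b4: ∅→{j}
  live b5: {g,j}→{j}
  live b6: {j}→∅
  live b7: ∅→∅
  live b8: ∅→∅

Interference:
  g — {j,y}
  j — {g,y}
  q — ∅
  y — {g,j}

N(j) = ["g", "y"]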